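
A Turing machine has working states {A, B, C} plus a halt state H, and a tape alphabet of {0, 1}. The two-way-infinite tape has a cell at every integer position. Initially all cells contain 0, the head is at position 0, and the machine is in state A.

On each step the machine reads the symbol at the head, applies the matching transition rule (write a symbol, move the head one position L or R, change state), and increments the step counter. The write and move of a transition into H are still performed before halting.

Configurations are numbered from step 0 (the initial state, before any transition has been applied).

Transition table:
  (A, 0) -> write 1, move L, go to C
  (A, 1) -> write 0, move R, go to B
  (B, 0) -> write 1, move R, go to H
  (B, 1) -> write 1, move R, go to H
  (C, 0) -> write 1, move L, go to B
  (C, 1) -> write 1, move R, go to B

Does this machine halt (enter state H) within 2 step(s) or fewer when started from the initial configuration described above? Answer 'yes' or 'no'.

Step 1: in state A at pos 0, read 0 -> (A,0)->write 1,move L,goto C. Now: state=C, head=-1, tape[-2..1]=0010 (head:  ^)
Step 2: in state C at pos -1, read 0 -> (C,0)->write 1,move L,goto B. Now: state=B, head=-2, tape[-3..1]=00110 (head:  ^)
After 2 step(s): state = B (not H) -> not halted within 2 -> no

Answer: no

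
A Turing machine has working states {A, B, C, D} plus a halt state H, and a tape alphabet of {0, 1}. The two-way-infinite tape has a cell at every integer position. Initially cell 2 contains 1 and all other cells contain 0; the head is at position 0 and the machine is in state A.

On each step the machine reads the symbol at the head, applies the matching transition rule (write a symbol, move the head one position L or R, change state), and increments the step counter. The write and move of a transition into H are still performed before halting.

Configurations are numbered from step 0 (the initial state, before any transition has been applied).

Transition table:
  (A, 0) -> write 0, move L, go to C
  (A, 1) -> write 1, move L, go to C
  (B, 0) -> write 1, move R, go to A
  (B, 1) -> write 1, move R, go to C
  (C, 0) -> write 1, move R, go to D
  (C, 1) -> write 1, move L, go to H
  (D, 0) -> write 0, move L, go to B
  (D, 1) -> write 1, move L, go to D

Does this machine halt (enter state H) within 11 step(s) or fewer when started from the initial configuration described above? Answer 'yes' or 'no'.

Step 1: in state A at pos 0, read 0 -> (A,0)->write 0,move L,goto C. Now: state=C, head=-1, tape[-2..3]=000010 (head:  ^)
Step 2: in state C at pos -1, read 0 -> (C,0)->write 1,move R,goto D. Now: state=D, head=0, tape[-2..3]=010010 (head:   ^)
Step 3: in state D at pos 0, read 0 -> (D,0)->write 0,move L,goto B. Now: state=B, head=-1, tape[-2..3]=010010 (head:  ^)
Step 4: in state B at pos -1, read 1 -> (B,1)->write 1,move R,goto C. Now: state=C, head=0, tape[-2..3]=010010 (head:   ^)
Step 5: in state C at pos 0, read 0 -> (C,0)->write 1,move R,goto D. Now: state=D, head=1, tape[-2..3]=011010 (head:    ^)
Step 6: in state D at pos 1, read 0 -> (D,0)->write 0,move L,goto B. Now: state=B, head=0, tape[-2..3]=011010 (head:   ^)
Step 7: in state B at pos 0, read 1 -> (B,1)->write 1,move R,goto C. Now: state=C, head=1, tape[-2..3]=011010 (head:    ^)
Step 8: in state C at pos 1, read 0 -> (C,0)->write 1,move R,goto D. Now: state=D, head=2, tape[-2..3]=011110 (head:     ^)
Step 9: in state D at pos 2, read 1 -> (D,1)->write 1,move L,goto D. Now: state=D, head=1, tape[-2..3]=011110 (head:    ^)
Step 10: in state D at pos 1, read 1 -> (D,1)->write 1,move L,goto D. Now: state=D, head=0, tape[-2..3]=011110 (head:   ^)
Step 11: in state D at pos 0, read 1 -> (D,1)->write 1,move L,goto D. Now: state=D, head=-1, tape[-2..3]=011110 (head:  ^)
After 11 step(s): state = D (not H) -> not halted within 11 -> no

Answer: no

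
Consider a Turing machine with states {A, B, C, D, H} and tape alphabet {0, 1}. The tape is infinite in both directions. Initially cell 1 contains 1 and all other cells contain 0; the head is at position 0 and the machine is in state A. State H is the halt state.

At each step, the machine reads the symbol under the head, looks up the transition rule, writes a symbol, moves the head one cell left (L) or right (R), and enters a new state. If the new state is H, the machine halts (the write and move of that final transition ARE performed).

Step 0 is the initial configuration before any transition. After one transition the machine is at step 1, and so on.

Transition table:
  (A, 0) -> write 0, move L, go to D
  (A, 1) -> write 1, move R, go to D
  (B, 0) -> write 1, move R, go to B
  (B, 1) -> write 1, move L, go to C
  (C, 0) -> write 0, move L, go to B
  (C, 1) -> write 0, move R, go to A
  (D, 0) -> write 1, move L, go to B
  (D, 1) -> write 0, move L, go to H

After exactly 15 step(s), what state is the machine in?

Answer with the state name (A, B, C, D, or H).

Answer: H

Derivation:
Step 1: in state A at pos 0, read 0 -> (A,0)->write 0,move L,goto D. Now: state=D, head=-1, tape[-2..2]=00010 (head:  ^)
Step 2: in state D at pos -1, read 0 -> (D,0)->write 1,move L,goto B. Now: state=B, head=-2, tape[-3..2]=001010 (head:  ^)
Step 3: in state B at pos -2, read 0 -> (B,0)->write 1,move R,goto B. Now: state=B, head=-1, tape[-3..2]=011010 (head:   ^)
Step 4: in state B at pos -1, read 1 -> (B,1)->write 1,move L,goto C. Now: state=C, head=-2, tape[-3..2]=011010 (head:  ^)
Step 5: in state C at pos -2, read 1 -> (C,1)->write 0,move R,goto A. Now: state=A, head=-1, tape[-3..2]=001010 (head:   ^)
Step 6: in state A at pos -1, read 1 -> (A,1)->write 1,move R,goto D. Now: state=D, head=0, tape[-3..2]=001010 (head:    ^)
Step 7: in state D at pos 0, read 0 -> (D,0)->write 1,move L,goto B. Now: state=B, head=-1, tape[-3..2]=001110 (head:   ^)
Step 8: in state B at pos -1, read 1 -> (B,1)->write 1,move L,goto C. Now: state=C, head=-2, tape[-3..2]=001110 (head:  ^)
Step 9: in state C at pos -2, read 0 -> (C,0)->write 0,move L,goto B. Now: state=B, head=-3, tape[-4..2]=0001110 (head:  ^)
Step 10: in state B at pos -3, read 0 -> (B,0)->write 1,move R,goto B. Now: state=B, head=-2, tape[-4..2]=0101110 (head:   ^)
Step 11: in state B at pos -2, read 0 -> (B,0)->write 1,move R,goto B. Now: state=B, head=-1, tape[-4..2]=0111110 (head:    ^)
Step 12: in state B at pos -1, read 1 -> (B,1)->write 1,move L,goto C. Now: state=C, head=-2, tape[-4..2]=0111110 (head:   ^)
Step 13: in state C at pos -2, read 1 -> (C,1)->write 0,move R,goto A. Now: state=A, head=-1, tape[-4..2]=0101110 (head:    ^)
Step 14: in state A at pos -1, read 1 -> (A,1)->write 1,move R,goto D. Now: state=D, head=0, tape[-4..2]=0101110 (head:     ^)
Step 15: in state D at pos 0, read 1 -> (D,1)->write 0,move L,goto H. Now: state=H, head=-1, tape[-4..2]=0101010 (head:    ^)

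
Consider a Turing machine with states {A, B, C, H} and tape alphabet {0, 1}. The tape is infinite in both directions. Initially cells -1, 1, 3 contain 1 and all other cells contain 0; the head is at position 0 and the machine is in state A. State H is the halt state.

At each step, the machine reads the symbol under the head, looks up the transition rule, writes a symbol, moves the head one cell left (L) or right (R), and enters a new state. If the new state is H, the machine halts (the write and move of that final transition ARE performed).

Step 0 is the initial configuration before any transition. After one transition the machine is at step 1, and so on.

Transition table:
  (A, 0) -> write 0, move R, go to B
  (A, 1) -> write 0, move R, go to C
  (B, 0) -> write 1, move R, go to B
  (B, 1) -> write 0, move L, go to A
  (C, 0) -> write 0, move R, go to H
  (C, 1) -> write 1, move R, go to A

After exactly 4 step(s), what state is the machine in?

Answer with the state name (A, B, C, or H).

Answer: B

Derivation:
Step 1: in state A at pos 0, read 0 -> (A,0)->write 0,move R,goto B. Now: state=B, head=1, tape[-2..4]=0101010 (head:    ^)
Step 2: in state B at pos 1, read 1 -> (B,1)->write 0,move L,goto A. Now: state=A, head=0, tape[-2..4]=0100010 (head:   ^)
Step 3: in state A at pos 0, read 0 -> (A,0)->write 0,move R,goto B. Now: state=B, head=1, tape[-2..4]=0100010 (head:    ^)
Step 4: in state B at pos 1, read 0 -> (B,0)->write 1,move R,goto B. Now: state=B, head=2, tape[-2..4]=0101010 (head:     ^)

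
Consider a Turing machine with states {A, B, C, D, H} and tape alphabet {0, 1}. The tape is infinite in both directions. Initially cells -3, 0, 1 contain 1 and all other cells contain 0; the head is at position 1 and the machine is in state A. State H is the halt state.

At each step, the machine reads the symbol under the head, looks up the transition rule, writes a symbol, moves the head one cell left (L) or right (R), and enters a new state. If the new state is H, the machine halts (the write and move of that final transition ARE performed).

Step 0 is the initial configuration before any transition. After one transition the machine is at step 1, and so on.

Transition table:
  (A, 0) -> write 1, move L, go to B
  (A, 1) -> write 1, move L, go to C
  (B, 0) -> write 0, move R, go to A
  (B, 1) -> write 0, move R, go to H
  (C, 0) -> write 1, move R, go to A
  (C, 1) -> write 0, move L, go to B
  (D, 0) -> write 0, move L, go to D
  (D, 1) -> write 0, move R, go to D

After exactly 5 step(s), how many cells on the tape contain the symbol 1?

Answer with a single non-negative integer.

Step 1: in state A at pos 1, read 1 -> (A,1)->write 1,move L,goto C. Now: state=C, head=0, tape[-4..2]=0100110 (head:     ^)
Step 2: in state C at pos 0, read 1 -> (C,1)->write 0,move L,goto B. Now: state=B, head=-1, tape[-4..2]=0100010 (head:    ^)
Step 3: in state B at pos -1, read 0 -> (B,0)->write 0,move R,goto A. Now: state=A, head=0, tape[-4..2]=0100010 (head:     ^)
Step 4: in state A at pos 0, read 0 -> (A,0)->write 1,move L,goto B. Now: state=B, head=-1, tape[-4..2]=0100110 (head:    ^)
Step 5: in state B at pos -1, read 0 -> (B,0)->write 0,move R,goto A. Now: state=A, head=0, tape[-4..2]=0100110 (head:     ^)
Cells containing 1 after step 5: {-3, 0, 1} -> 3 cell(s)

Answer: 3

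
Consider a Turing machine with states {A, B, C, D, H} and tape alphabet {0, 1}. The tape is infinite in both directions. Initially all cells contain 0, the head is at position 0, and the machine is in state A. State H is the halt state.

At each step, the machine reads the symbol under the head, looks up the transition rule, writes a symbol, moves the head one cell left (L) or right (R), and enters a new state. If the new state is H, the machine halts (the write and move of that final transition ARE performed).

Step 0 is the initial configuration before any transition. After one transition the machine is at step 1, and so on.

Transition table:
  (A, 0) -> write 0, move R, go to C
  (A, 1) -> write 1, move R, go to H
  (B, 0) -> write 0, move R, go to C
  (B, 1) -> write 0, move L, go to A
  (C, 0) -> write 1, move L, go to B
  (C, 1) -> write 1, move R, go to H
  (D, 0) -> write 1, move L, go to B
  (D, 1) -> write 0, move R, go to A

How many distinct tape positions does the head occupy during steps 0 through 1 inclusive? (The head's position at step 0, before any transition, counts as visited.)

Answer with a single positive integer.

Answer: 2

Derivation:
Step 1: in state A at pos 0, read 0 -> (A,0)->write 0,move R,goto C. Now: state=C, head=1, tape[-1..2]=0000 (head:   ^)
Head positions at steps 0..1: starting at 0, distinct positions visited = {0, 1} -> 2 position(s)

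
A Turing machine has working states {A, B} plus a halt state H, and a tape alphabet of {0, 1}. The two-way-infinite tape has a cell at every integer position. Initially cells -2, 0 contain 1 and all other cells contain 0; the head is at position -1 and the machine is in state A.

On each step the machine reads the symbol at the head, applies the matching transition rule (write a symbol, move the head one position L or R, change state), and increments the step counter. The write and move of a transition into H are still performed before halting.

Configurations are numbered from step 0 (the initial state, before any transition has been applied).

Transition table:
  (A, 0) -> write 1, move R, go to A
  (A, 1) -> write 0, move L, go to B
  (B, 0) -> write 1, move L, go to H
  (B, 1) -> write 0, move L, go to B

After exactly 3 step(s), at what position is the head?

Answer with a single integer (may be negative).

Step 1: in state A at pos -1, read 0 -> (A,0)->write 1,move R,goto A. Now: state=A, head=0, tape[-3..1]=01110 (head:    ^)
Step 2: in state A at pos 0, read 1 -> (A,1)->write 0,move L,goto B. Now: state=B, head=-1, tape[-3..1]=01100 (head:   ^)
Step 3: in state B at pos -1, read 1 -> (B,1)->write 0,move L,goto B. Now: state=B, head=-2, tape[-3..1]=01000 (head:  ^)

Answer: -2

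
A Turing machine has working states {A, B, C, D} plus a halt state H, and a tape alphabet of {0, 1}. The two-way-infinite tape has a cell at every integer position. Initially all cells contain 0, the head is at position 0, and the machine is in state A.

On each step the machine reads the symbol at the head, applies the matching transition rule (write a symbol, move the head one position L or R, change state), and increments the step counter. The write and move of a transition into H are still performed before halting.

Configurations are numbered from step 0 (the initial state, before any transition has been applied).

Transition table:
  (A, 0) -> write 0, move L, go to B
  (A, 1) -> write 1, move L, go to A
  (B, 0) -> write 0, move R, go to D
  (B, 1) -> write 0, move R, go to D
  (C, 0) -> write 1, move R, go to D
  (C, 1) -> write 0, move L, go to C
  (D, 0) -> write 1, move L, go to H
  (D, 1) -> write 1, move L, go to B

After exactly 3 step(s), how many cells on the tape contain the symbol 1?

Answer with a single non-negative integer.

Step 1: in state A at pos 0, read 0 -> (A,0)->write 0,move L,goto B. Now: state=B, head=-1, tape[-2..1]=0000 (head:  ^)
Step 2: in state B at pos -1, read 0 -> (B,0)->write 0,move R,goto D. Now: state=D, head=0, tape[-2..1]=0000 (head:   ^)
Step 3: in state D at pos 0, read 0 -> (D,0)->write 1,move L,goto H. Now: state=H, head=-1, tape[-2..1]=0010 (head:  ^)
Cells containing 1 after step 3: {0} -> 1 cell(s)

Answer: 1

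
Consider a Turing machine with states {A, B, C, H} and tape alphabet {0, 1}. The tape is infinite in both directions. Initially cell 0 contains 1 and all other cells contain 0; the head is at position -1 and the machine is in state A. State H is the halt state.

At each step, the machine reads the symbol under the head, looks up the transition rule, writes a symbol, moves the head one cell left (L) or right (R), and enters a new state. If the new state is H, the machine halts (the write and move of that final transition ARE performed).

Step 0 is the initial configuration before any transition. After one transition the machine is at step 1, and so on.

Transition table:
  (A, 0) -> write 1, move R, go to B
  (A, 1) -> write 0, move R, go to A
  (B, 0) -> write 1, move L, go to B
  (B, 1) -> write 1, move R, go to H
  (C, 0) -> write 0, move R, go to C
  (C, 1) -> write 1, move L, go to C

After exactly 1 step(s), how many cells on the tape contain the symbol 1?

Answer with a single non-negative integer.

Step 1: in state A at pos -1, read 0 -> (A,0)->write 1,move R,goto B. Now: state=B, head=0, tape[-2..1]=0110 (head:   ^)
Cells containing 1 after step 1: {-1, 0} -> 2 cell(s)

Answer: 2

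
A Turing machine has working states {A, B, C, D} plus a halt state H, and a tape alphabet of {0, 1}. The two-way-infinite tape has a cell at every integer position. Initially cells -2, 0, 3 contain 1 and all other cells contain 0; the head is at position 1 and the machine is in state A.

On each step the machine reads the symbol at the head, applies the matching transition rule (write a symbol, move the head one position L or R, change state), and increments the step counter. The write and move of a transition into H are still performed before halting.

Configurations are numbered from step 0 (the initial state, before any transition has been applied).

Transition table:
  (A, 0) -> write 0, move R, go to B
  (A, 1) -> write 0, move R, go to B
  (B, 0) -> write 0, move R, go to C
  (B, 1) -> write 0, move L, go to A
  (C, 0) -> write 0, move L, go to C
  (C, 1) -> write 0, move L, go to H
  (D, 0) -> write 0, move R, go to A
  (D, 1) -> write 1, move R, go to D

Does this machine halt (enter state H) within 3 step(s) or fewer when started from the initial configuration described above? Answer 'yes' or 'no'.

Answer: yes

Derivation:
Step 1: in state A at pos 1, read 0 -> (A,0)->write 0,move R,goto B. Now: state=B, head=2, tape[-3..4]=01010010 (head:      ^)
Step 2: in state B at pos 2, read 0 -> (B,0)->write 0,move R,goto C. Now: state=C, head=3, tape[-3..4]=01010010 (head:       ^)
Step 3: in state C at pos 3, read 1 -> (C,1)->write 0,move L,goto H. Now: state=H, head=2, tape[-3..4]=01010000 (head:      ^)
State H reached at step 3; 3 <= 3 -> yes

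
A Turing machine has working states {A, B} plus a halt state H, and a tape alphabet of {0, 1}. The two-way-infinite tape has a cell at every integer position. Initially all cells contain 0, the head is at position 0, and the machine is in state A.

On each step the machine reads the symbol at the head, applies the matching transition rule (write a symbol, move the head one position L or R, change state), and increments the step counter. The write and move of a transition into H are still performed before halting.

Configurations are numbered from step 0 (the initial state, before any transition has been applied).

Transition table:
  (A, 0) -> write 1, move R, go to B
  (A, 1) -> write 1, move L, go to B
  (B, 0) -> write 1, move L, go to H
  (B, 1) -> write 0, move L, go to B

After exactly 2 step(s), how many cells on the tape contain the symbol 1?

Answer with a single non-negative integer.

Step 1: in state A at pos 0, read 0 -> (A,0)->write 1,move R,goto B. Now: state=B, head=1, tape[-1..2]=0100 (head:   ^)
Step 2: in state B at pos 1, read 0 -> (B,0)->write 1,move L,goto H. Now: state=H, head=0, tape[-1..2]=0110 (head:  ^)
Cells containing 1 after step 2: {0, 1} -> 2 cell(s)

Answer: 2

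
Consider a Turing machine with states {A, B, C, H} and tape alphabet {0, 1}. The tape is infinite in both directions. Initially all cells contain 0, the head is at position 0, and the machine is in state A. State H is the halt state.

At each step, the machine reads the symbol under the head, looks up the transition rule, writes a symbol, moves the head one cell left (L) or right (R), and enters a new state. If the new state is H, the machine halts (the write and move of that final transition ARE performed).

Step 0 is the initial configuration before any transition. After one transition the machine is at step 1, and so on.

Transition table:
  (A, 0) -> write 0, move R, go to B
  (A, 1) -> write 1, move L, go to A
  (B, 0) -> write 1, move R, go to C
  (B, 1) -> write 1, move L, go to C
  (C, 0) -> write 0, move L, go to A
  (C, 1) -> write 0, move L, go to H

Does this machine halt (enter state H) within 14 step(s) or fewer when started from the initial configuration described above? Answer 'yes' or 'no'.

Step 1: in state A at pos 0, read 0 -> (A,0)->write 0,move R,goto B. Now: state=B, head=1, tape[-1..2]=0000 (head:   ^)
Step 2: in state B at pos 1, read 0 -> (B,0)->write 1,move R,goto C. Now: state=C, head=2, tape[-1..3]=00100 (head:    ^)
Step 3: in state C at pos 2, read 0 -> (C,0)->write 0,move L,goto A. Now: state=A, head=1, tape[-1..3]=00100 (head:   ^)
Step 4: in state A at pos 1, read 1 -> (A,1)->write 1,move L,goto A. Now: state=A, head=0, tape[-1..3]=00100 (head:  ^)
Step 5: in state A at pos 0, read 0 -> (A,0)->write 0,move R,goto B. Now: state=B, head=1, tape[-1..3]=00100 (head:   ^)
Step 6: in state B at pos 1, read 1 -> (B,1)->write 1,move L,goto C. Now: state=C, head=0, tape[-1..3]=00100 (head:  ^)
Step 7: in state C at pos 0, read 0 -> (C,0)->write 0,move L,goto A. Now: state=A, head=-1, tape[-2..3]=000100 (head:  ^)
Step 8: in state A at pos -1, read 0 -> (A,0)->write 0,move R,goto B. Now: state=B, head=0, tape[-2..3]=000100 (head:   ^)
Step 9: in state B at pos 0, read 0 -> (B,0)->write 1,move R,goto C. Now: state=C, head=1, tape[-2..3]=001100 (head:    ^)
Step 10: in state C at pos 1, read 1 -> (C,1)->write 0,move L,goto H. Now: state=H, head=0, tape[-2..3]=001000 (head:   ^)
State H reached at step 10; 10 <= 14 -> yes

Answer: yes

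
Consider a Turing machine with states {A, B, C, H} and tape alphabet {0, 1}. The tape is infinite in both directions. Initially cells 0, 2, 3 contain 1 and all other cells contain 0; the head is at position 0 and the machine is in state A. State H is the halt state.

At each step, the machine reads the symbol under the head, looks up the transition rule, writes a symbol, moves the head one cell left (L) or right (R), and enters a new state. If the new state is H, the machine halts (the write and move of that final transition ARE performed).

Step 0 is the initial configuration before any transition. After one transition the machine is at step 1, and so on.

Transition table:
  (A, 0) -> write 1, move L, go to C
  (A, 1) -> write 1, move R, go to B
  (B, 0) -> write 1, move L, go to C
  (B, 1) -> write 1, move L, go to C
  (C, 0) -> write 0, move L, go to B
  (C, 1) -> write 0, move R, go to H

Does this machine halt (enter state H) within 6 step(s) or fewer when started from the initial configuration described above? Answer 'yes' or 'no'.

Step 1: in state A at pos 0, read 1 -> (A,1)->write 1,move R,goto B. Now: state=B, head=1, tape[-1..4]=010110 (head:   ^)
Step 2: in state B at pos 1, read 0 -> (B,0)->write 1,move L,goto C. Now: state=C, head=0, tape[-1..4]=011110 (head:  ^)
Step 3: in state C at pos 0, read 1 -> (C,1)->write 0,move R,goto H. Now: state=H, head=1, tape[-1..4]=001110 (head:   ^)
State H reached at step 3; 3 <= 6 -> yes

Answer: yes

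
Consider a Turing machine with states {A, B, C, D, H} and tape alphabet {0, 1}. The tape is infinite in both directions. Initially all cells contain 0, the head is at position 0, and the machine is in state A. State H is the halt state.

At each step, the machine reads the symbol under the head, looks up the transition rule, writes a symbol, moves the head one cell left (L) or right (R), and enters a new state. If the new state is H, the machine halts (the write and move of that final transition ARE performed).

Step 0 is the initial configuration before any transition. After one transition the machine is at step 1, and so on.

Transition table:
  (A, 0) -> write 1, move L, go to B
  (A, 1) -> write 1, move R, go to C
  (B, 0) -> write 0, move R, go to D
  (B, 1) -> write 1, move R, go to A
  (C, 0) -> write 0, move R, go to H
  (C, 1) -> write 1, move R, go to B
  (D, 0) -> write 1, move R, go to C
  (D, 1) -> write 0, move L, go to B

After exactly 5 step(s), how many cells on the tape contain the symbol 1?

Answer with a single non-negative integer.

Step 1: in state A at pos 0, read 0 -> (A,0)->write 1,move L,goto B. Now: state=B, head=-1, tape[-2..1]=0010 (head:  ^)
Step 2: in state B at pos -1, read 0 -> (B,0)->write 0,move R,goto D. Now: state=D, head=0, tape[-2..1]=0010 (head:   ^)
Step 3: in state D at pos 0, read 1 -> (D,1)->write 0,move L,goto B. Now: state=B, head=-1, tape[-2..1]=0000 (head:  ^)
Step 4: in state B at pos -1, read 0 -> (B,0)->write 0,move R,goto D. Now: state=D, head=0, tape[-2..1]=0000 (head:   ^)
Step 5: in state D at pos 0, read 0 -> (D,0)->write 1,move R,goto C. Now: state=C, head=1, tape[-2..2]=00100 (head:    ^)
Cells containing 1 after step 5: {0} -> 1 cell(s)

Answer: 1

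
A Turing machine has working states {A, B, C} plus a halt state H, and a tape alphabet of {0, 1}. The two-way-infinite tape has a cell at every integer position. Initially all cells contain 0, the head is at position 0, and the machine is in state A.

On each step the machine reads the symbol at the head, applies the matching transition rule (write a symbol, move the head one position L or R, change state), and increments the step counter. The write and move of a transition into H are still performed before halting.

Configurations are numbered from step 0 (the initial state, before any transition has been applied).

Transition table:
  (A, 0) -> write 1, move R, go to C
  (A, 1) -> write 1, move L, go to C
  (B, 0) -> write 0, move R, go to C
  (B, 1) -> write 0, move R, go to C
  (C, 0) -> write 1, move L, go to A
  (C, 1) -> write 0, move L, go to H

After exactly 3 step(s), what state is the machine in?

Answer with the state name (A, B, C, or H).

Step 1: in state A at pos 0, read 0 -> (A,0)->write 1,move R,goto C. Now: state=C, head=1, tape[-1..2]=0100 (head:   ^)
Step 2: in state C at pos 1, read 0 -> (C,0)->write 1,move L,goto A. Now: state=A, head=0, tape[-1..2]=0110 (head:  ^)
Step 3: in state A at pos 0, read 1 -> (A,1)->write 1,move L,goto C. Now: state=C, head=-1, tape[-2..2]=00110 (head:  ^)

Answer: C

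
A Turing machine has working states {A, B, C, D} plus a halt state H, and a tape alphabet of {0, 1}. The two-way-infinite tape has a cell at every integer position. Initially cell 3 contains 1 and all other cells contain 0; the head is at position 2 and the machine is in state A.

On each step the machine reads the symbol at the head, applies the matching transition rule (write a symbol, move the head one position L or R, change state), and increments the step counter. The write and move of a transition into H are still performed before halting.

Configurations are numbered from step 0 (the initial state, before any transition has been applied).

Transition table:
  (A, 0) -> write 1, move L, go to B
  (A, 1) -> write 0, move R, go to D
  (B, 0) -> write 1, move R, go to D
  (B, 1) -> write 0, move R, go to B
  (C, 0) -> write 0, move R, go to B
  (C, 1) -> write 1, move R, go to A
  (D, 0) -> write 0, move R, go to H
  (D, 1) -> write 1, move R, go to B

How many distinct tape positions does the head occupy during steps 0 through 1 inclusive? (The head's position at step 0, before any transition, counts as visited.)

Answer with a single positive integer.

Step 1: in state A at pos 2, read 0 -> (A,0)->write 1,move L,goto B. Now: state=B, head=1, tape[0..4]=00110 (head:  ^)
Head positions at steps 0..1: starting at 2, distinct positions visited = {1, 2} -> 2 position(s)

Answer: 2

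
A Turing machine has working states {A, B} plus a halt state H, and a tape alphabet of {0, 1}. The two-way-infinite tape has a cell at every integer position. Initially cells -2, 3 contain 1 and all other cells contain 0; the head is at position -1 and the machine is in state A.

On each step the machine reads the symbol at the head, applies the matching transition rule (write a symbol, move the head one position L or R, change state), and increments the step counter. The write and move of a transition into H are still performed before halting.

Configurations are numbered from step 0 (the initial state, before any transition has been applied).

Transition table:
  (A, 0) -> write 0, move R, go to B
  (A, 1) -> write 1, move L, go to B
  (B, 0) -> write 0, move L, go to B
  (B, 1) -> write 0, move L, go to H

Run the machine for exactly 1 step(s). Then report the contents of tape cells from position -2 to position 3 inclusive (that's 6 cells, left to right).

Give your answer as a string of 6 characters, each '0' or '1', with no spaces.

Step 1: in state A at pos -1, read 0 -> (A,0)->write 0,move R,goto B. Now: state=B, head=0, tape[-3..4]=01000010 (head:    ^)

Answer: 100001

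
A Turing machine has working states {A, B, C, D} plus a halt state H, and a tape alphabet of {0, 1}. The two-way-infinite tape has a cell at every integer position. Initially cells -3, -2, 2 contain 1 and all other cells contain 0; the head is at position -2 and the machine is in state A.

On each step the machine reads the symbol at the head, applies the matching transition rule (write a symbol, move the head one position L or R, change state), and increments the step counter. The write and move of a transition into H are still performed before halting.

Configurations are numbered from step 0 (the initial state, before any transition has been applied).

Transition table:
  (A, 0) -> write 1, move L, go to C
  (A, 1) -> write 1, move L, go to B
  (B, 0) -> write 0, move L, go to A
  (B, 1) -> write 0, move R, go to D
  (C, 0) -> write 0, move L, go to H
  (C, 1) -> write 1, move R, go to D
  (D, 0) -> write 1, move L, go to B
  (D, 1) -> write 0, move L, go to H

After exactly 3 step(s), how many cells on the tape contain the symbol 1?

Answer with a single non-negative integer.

Answer: 1

Derivation:
Step 1: in state A at pos -2, read 1 -> (A,1)->write 1,move L,goto B. Now: state=B, head=-3, tape[-4..3]=01100010 (head:  ^)
Step 2: in state B at pos -3, read 1 -> (B,1)->write 0,move R,goto D. Now: state=D, head=-2, tape[-4..3]=00100010 (head:   ^)
Step 3: in state D at pos -2, read 1 -> (D,1)->write 0,move L,goto H. Now: state=H, head=-3, tape[-4..3]=00000010 (head:  ^)
Cells containing 1 after step 3: {2} -> 1 cell(s)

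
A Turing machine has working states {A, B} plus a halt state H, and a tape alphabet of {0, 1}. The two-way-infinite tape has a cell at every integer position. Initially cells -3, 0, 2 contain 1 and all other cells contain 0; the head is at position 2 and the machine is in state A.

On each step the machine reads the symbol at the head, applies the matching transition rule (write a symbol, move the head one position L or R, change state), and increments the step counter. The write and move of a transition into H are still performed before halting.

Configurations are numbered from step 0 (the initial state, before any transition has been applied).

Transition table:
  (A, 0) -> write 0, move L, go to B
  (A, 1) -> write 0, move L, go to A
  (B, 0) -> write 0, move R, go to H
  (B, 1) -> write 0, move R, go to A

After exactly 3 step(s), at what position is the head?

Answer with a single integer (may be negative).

Answer: 1

Derivation:
Step 1: in state A at pos 2, read 1 -> (A,1)->write 0,move L,goto A. Now: state=A, head=1, tape[-4..3]=01001000 (head:      ^)
Step 2: in state A at pos 1, read 0 -> (A,0)->write 0,move L,goto B. Now: state=B, head=0, tape[-4..3]=01001000 (head:     ^)
Step 3: in state B at pos 0, read 1 -> (B,1)->write 0,move R,goto A. Now: state=A, head=1, tape[-4..3]=01000000 (head:      ^)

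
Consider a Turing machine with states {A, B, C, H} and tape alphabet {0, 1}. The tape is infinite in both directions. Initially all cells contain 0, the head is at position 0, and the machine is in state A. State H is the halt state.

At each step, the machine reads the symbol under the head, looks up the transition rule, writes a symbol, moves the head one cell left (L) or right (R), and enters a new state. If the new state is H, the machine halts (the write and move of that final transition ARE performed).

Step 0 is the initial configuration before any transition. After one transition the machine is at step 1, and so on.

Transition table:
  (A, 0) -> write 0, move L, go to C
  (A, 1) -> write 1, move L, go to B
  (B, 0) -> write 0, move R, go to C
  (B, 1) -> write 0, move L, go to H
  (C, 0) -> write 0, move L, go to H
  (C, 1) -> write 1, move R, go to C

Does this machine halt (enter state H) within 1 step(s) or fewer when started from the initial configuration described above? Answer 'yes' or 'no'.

Step 1: in state A at pos 0, read 0 -> (A,0)->write 0,move L,goto C. Now: state=C, head=-1, tape[-2..1]=0000 (head:  ^)
After 1 step(s): state = C (not H) -> not halted within 1 -> no

Answer: no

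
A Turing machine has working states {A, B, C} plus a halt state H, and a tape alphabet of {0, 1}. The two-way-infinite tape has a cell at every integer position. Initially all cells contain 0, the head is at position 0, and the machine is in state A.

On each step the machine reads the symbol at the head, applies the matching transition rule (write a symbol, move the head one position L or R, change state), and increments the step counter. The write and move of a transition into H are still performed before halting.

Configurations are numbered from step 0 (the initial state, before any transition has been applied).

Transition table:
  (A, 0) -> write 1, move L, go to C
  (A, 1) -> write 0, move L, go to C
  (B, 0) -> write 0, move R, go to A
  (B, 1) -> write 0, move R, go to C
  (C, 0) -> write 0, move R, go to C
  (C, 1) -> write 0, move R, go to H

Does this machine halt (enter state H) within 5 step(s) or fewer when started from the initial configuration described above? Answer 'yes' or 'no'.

Step 1: in state A at pos 0, read 0 -> (A,0)->write 1,move L,goto C. Now: state=C, head=-1, tape[-2..1]=0010 (head:  ^)
Step 2: in state C at pos -1, read 0 -> (C,0)->write 0,move R,goto C. Now: state=C, head=0, tape[-2..1]=0010 (head:   ^)
Step 3: in state C at pos 0, read 1 -> (C,1)->write 0,move R,goto H. Now: state=H, head=1, tape[-2..2]=00000 (head:    ^)
State H reached at step 3; 3 <= 5 -> yes

Answer: yes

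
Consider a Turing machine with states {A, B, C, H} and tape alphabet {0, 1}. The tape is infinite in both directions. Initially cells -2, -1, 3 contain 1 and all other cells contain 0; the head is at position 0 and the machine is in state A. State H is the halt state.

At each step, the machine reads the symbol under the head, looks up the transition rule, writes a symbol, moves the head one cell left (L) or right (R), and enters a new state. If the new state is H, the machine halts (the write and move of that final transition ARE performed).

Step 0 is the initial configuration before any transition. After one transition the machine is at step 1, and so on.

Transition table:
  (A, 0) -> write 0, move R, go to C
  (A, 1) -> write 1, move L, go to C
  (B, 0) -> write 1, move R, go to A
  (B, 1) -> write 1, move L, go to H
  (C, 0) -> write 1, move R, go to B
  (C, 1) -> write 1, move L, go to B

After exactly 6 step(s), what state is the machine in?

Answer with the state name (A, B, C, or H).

Answer: H

Derivation:
Step 1: in state A at pos 0, read 0 -> (A,0)->write 0,move R,goto C. Now: state=C, head=1, tape[-3..4]=01100010 (head:     ^)
Step 2: in state C at pos 1, read 0 -> (C,0)->write 1,move R,goto B. Now: state=B, head=2, tape[-3..4]=01101010 (head:      ^)
Step 3: in state B at pos 2, read 0 -> (B,0)->write 1,move R,goto A. Now: state=A, head=3, tape[-3..4]=01101110 (head:       ^)
Step 4: in state A at pos 3, read 1 -> (A,1)->write 1,move L,goto C. Now: state=C, head=2, tape[-3..4]=01101110 (head:      ^)
Step 5: in state C at pos 2, read 1 -> (C,1)->write 1,move L,goto B. Now: state=B, head=1, tape[-3..4]=01101110 (head:     ^)
Step 6: in state B at pos 1, read 1 -> (B,1)->write 1,move L,goto H. Now: state=H, head=0, tape[-3..4]=01101110 (head:    ^)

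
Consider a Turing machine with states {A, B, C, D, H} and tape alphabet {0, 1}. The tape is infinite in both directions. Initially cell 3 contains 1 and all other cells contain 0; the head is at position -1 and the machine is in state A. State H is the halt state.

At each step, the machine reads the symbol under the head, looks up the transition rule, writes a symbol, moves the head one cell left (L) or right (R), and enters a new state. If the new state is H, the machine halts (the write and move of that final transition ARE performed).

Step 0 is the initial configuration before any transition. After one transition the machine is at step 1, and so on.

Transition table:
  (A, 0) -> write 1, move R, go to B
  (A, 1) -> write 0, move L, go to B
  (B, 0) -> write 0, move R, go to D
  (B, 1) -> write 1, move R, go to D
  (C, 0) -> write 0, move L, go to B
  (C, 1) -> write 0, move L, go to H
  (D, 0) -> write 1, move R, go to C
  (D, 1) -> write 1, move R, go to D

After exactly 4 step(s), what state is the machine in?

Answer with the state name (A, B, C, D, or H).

Step 1: in state A at pos -1, read 0 -> (A,0)->write 1,move R,goto B. Now: state=B, head=0, tape[-2..4]=0100010 (head:   ^)
Step 2: in state B at pos 0, read 0 -> (B,0)->write 0,move R,goto D. Now: state=D, head=1, tape[-2..4]=0100010 (head:    ^)
Step 3: in state D at pos 1, read 0 -> (D,0)->write 1,move R,goto C. Now: state=C, head=2, tape[-2..4]=0101010 (head:     ^)
Step 4: in state C at pos 2, read 0 -> (C,0)->write 0,move L,goto B. Now: state=B, head=1, tape[-2..4]=0101010 (head:    ^)

Answer: B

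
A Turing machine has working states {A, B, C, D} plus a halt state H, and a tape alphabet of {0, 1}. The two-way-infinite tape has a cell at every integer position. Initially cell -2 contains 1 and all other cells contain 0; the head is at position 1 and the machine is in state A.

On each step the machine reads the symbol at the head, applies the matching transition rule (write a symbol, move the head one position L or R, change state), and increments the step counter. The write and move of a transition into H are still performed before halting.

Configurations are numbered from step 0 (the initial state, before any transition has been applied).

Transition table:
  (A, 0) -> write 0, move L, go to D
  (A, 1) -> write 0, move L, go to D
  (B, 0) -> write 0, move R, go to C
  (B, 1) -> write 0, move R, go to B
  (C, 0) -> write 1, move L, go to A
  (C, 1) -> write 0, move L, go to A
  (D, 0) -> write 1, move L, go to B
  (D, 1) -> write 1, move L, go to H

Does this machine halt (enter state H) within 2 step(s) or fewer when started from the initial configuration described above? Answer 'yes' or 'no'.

Answer: no

Derivation:
Step 1: in state A at pos 1, read 0 -> (A,0)->write 0,move L,goto D. Now: state=D, head=0, tape[-3..2]=010000 (head:    ^)
Step 2: in state D at pos 0, read 0 -> (D,0)->write 1,move L,goto B. Now: state=B, head=-1, tape[-3..2]=010100 (head:   ^)
After 2 step(s): state = B (not H) -> not halted within 2 -> no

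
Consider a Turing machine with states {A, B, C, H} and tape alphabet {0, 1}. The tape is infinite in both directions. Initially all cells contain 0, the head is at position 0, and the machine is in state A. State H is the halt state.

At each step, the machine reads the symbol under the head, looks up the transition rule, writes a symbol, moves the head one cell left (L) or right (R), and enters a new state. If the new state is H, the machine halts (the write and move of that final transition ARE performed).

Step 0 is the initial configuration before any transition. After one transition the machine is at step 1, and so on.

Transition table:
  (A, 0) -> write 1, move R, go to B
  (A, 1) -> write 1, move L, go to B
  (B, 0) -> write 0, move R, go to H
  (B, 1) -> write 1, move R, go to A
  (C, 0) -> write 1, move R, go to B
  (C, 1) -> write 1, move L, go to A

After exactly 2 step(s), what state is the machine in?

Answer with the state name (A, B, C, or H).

Step 1: in state A at pos 0, read 0 -> (A,0)->write 1,move R,goto B. Now: state=B, head=1, tape[-1..2]=0100 (head:   ^)
Step 2: in state B at pos 1, read 0 -> (B,0)->write 0,move R,goto H. Now: state=H, head=2, tape[-1..3]=01000 (head:    ^)

Answer: H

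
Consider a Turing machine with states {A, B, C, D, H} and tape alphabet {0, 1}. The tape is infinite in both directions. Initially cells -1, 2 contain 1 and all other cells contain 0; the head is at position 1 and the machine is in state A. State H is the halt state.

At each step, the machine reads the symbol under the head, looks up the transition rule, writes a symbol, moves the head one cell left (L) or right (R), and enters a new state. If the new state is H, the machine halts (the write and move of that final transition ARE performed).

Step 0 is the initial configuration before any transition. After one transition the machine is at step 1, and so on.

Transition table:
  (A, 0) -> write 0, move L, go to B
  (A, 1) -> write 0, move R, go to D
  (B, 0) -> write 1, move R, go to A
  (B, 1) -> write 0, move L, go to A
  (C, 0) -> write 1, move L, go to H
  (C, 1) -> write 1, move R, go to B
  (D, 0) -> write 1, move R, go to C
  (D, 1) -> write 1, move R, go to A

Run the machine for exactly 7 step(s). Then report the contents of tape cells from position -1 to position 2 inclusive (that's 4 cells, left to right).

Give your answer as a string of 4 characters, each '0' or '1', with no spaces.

Step 1: in state A at pos 1, read 0 -> (A,0)->write 0,move L,goto B. Now: state=B, head=0, tape[-2..3]=010010 (head:   ^)
Step 2: in state B at pos 0, read 0 -> (B,0)->write 1,move R,goto A. Now: state=A, head=1, tape[-2..3]=011010 (head:    ^)
Step 3: in state A at pos 1, read 0 -> (A,0)->write 0,move L,goto B. Now: state=B, head=0, tape[-2..3]=011010 (head:   ^)
Step 4: in state B at pos 0, read 1 -> (B,1)->write 0,move L,goto A. Now: state=A, head=-1, tape[-2..3]=010010 (head:  ^)
Step 5: in state A at pos -1, read 1 -> (A,1)->write 0,move R,goto D. Now: state=D, head=0, tape[-2..3]=000010 (head:   ^)
Step 6: in state D at pos 0, read 0 -> (D,0)->write 1,move R,goto C. Now: state=C, head=1, tape[-2..3]=001010 (head:    ^)
Step 7: in state C at pos 1, read 0 -> (C,0)->write 1,move L,goto H. Now: state=H, head=0, tape[-2..3]=001110 (head:   ^)

Answer: 0111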